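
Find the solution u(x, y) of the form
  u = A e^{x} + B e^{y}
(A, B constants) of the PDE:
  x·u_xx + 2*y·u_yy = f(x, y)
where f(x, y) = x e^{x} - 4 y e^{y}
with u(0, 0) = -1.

Substitute the ansatz u = A e^{x} + B e^{y} into the left-hand side.
Derivatives of the ansatz:
  u_xx = A e^{x}
  u_yy = B e^{y}
Term by term:
  x·u_xx = A x e^{x}
  2*y·u_yy = 2 B y e^{y}
So the left-hand side equals
  A x e^{x} + 2 B y e^{y}
This must equal f(x, y) = x e^{x} - 4 y e^{y} identically.
Matching coefficients of the independent functions:
  [x e^{x}]:  A = 1
  [y e^{y}]:  2 B = -4
Solving: A = 1, B = -2.
Check against the point condition:
  u(0, 0) = -1  ⟹  A + B = -1  ✓
Hence u(x, y) = e^{x} - 2 e^{y}.

Answer: u(x, y) = e^{x} - 2 e^{y}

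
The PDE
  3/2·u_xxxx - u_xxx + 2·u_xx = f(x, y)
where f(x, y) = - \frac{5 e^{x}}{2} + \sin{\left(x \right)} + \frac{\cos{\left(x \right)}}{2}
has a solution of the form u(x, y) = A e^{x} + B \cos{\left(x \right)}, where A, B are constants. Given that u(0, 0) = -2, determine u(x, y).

Substitute the ansatz u = A e^{x} + B \cos{\left(x \right)} into the left-hand side.
Derivatives of the ansatz:
  u_xxxx = A e^{x} + B \cos{\left(x \right)}
  u_xxx = A e^{x} + B \sin{\left(x \right)}
  u_xx = A e^{x} - B \cos{\left(x \right)}
Term by term:
  3/2·u_xxxx = \frac{3 A e^{x}}{2} + \frac{3 B \cos{\left(x \right)}}{2}
  -u_xxx = - A e^{x} - B \sin{\left(x \right)}
  2·u_xx = 2 A e^{x} - 2 B \cos{\left(x \right)}
So the left-hand side equals
  \frac{5 A e^{x}}{2} - B \sin{\left(x \right)} - \frac{B \cos{\left(x \right)}}{2}
This must equal f(x, y) = - \frac{5 e^{x}}{2} + \sin{\left(x \right)} + \frac{\cos{\left(x \right)}}{2} identically.
Matching coefficients of the independent functions:
  [e^{x}]:  \frac{5 A}{2} = - \frac{5}{2}
  [\sin{\left(x \right)}]:  - B = 1
  [\cos{\left(x \right)}]:  - \frac{B}{2} = \frac{1}{2}
Solving: A = -1, B = -1.
Check against the point condition:
  u(0, 0) = -2  ⟹  A + B = -2  ✓
Hence u(x, y) = - e^{x} - \cos{\left(x \right)}.

Answer: u(x, y) = - e^{x} - \cos{\left(x \right)}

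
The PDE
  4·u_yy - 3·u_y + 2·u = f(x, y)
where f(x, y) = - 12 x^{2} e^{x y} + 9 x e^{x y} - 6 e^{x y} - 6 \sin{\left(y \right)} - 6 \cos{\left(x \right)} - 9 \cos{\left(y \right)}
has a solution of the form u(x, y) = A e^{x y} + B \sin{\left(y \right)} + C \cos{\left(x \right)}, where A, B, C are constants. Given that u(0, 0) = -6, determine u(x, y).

Substitute the ansatz u = A e^{x y} + B \sin{\left(y \right)} + C \cos{\left(x \right)} into the left-hand side.
Derivatives of the ansatz:
  u_yy = A x^{2} e^{x y} - B \sin{\left(y \right)}
  u_y = A x e^{x y} + B \cos{\left(y \right)}
Term by term:
  4·u_yy = 4 A x^{2} e^{x y} - 4 B \sin{\left(y \right)}
  -3·u_y = - 3 A x e^{x y} - 3 B \cos{\left(y \right)}
  2·u = 2 A e^{x y} + 2 B \sin{\left(y \right)} + 2 C \cos{\left(x \right)}
So the left-hand side equals
  4 A x^{2} e^{x y} - 3 A x e^{x y} + 2 A e^{x y} - 2 B \sin{\left(y \right)} - 3 B \cos{\left(y \right)} + 2 C \cos{\left(x \right)}
This must equal f(x, y) = - 12 x^{2} e^{x y} + 9 x e^{x y} - 6 e^{x y} - 6 \sin{\left(y \right)} - 6 \cos{\left(x \right)} - 9 \cos{\left(y \right)} identically.
Matching coefficients of the independent functions:
  [x e^{x y}]:  - 3 A = 9
  [x^{2} e^{x y}]:  4 A = -12
  [e^{x y}]:  2 A = -6
  [\sin{\left(y \right)}]:  - 2 B = -6
  [\cos{\left(x \right)}]:  2 C = -6
  [\cos{\left(y \right)}]:  - 3 B = -9
Solving: A = -3, B = 3, C = -3.
Check against the point condition:
  u(0, 0) = -6  ⟹  A + C = -6  ✓
Hence u(x, y) = - 3 e^{x y} + 3 \sin{\left(y \right)} - 3 \cos{\left(x \right)}.

Answer: u(x, y) = - 3 e^{x y} + 3 \sin{\left(y \right)} - 3 \cos{\left(x \right)}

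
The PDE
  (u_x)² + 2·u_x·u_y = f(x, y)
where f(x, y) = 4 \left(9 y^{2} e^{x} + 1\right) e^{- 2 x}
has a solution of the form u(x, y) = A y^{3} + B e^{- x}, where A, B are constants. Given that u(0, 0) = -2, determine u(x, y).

Substitute the ansatz u = A y^{3} + B e^{- x} into the left-hand side.
Derivatives of the ansatz:
  u_x = - B e^{- x}
  u_y = 3 A y^{2}
Term by term:
  (u_x)² = B^{2} e^{- 2 x}
  2·u_x·u_y = - 6 A B y^{2} e^{- x}
So the left-hand side equals
  - 6 A B y^{2} e^{- x} + B^{2} e^{- 2 x}
This must equal f(x, y) identically; expanded, f = 36 y^{2} e^{- x} + 4 e^{- 2 x}.
Matching coefficients of the independent functions:
  [y^{2} e^{- x}]:  - 6 A B = 36
  [e^{- 2 x}]:  B^{2} = 4
These equations allow (A, B) = (-3, 2) or (3, -2).
Impose the point condition(s):
  u(0, 0) = -2  ⟹  B = -2
Only A = 3, B = -2 satisfies everything.
Hence u(x, y) = 3 y^{3} - 2 e^{- x}.

Answer: u(x, y) = 3 y^{3} - 2 e^{- x}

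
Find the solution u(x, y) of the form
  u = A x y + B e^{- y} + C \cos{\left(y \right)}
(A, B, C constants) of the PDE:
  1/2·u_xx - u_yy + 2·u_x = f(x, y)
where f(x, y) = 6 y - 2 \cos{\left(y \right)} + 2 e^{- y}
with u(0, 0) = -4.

Substitute the ansatz u = A x y + B e^{- y} + C \cos{\left(y \right)} into the left-hand side.
Derivatives of the ansatz:
  u_xx = 0
  u_yy = B e^{- y} - C \cos{\left(y \right)}
  u_x = A y
Term by term:
  1/2·u_xx = 0
  -u_yy = - B e^{- y} + C \cos{\left(y \right)}
  2·u_x = 2 A y
So the left-hand side equals
  2 A y - B e^{- y} + C \cos{\left(y \right)}
This must equal f(x, y) = 6 y - 2 \cos{\left(y \right)} + 2 e^{- y} identically.
Matching coefficients of the independent functions:
  [y]:  2 A = 6
  [e^{- y}]:  - B = 2
  [\cos{\left(y \right)}]:  C = -2
Solving: A = 3, B = -2, C = -2.
Check against the point condition:
  u(0, 0) = -4  ⟹  B + C = -4  ✓
Hence u(x, y) = 3 x y - 2 \cos{\left(y \right)} - 2 e^{- y}.

Answer: u(x, y) = 3 x y - 2 \cos{\left(y \right)} - 2 e^{- y}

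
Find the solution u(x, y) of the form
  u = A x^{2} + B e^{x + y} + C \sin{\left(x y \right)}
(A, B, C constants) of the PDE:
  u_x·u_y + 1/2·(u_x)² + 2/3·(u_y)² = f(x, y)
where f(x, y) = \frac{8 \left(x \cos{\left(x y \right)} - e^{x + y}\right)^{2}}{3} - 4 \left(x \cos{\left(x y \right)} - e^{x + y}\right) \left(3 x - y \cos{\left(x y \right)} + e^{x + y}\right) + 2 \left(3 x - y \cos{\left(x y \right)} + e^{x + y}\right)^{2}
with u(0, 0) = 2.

Answer: u(x, y) = 3 x^{2} + 2 e^{x + y} - 2 \sin{\left(x y \right)}

Derivation:
Substitute the ansatz u = A x^{2} + B e^{x + y} + C \sin{\left(x y \right)} into the left-hand side.
Derivatives of the ansatz:
  u_x = 2 A x + B e^{x} e^{y} + C y \cos{\left(x y \right)}
  u_y = B e^{x} e^{y} + C x \cos{\left(x y \right)}
Term by term:
  u_x·u_y = 2 A B x e^{x} e^{y} + 2 A C x^{2} \cos{\left(x y \right)} + B^{2} e^{2 x} e^{2 y} + B C x e^{x} e^{y} \cos{\left(x y \right)} + B C y e^{x} e^{y} \cos{\left(x y \right)} + C^{2} x y \cos^{2}{\left(x y \right)}
  1/2·(u_x)² = 2 A^{2} x^{2} + 2 A B x e^{x} e^{y} + 2 A C x y \cos{\left(x y \right)} + \frac{B^{2} e^{2 x} e^{2 y}}{2} + B C y e^{x} e^{y} \cos{\left(x y \right)} + \frac{C^{2} y^{2} \cos^{2}{\left(x y \right)}}{2}
  2/3·(u_y)² = \frac{2 B^{2} e^{2 x} e^{2 y}}{3} + \frac{4 B C x e^{x} e^{y} \cos{\left(x y \right)}}{3} + \frac{2 C^{2} x^{2} \cos^{2}{\left(x y \right)}}{3}
So the left-hand side equals
  2 A^{2} x^{2} + 4 A B x e^{x} e^{y} + 2 A C x^{2} \cos{\left(x y \right)} + 2 A C x y \cos{\left(x y \right)} + \frac{13 B^{2} e^{2 x} e^{2 y}}{6} + \frac{7 B C x e^{x} e^{y} \cos{\left(x y \right)}}{3} + 2 B C y e^{x} e^{y} \cos{\left(x y \right)} + \frac{2 C^{2} x^{2} \cos^{2}{\left(x y \right)}}{3} + C^{2} x y \cos^{2}{\left(x y \right)} + \frac{C^{2} y^{2} \cos^{2}{\left(x y \right)}}{2}
This must equal f(x, y) identically; expanded, f = \frac{8 x^{2} \cos^{2}{\left(x y \right)}}{3} - 12 x^{2} \cos{\left(x y \right)} + 18 x^{2} + 4 x y \cos^{2}{\left(x y \right)} - 12 x y \cos{\left(x y \right)} - \frac{28 x e^{x} e^{y} \cos{\left(x y \right)}}{3} + 24 x e^{x} e^{y} + 2 y^{2} \cos^{2}{\left(x y \right)} - 8 y e^{x} e^{y} \cos{\left(x y \right)} + \frac{26 e^{2 x} e^{2 y}}{3}.
Matching coefficients of the independent functions:
  [x^{2}]:  2 A^{2} = 18
  [x^{2} \cos{\left(x y \right)}, x y \cos{\left(x y \right)}]:  2 A C = -12
  [x^{2} \cos^{2}{\left(x y \right)}]:  \frac{2 C^{2}}{3} = \frac{8}{3}
  [y^{2} \cos^{2}{\left(x y \right)}]:  \frac{C^{2}}{2} = 2
  [e^{2 x} e^{2 y}]:  \frac{13 B^{2}}{6} = \frac{26}{3}
  [x y \cos^{2}{\left(x y \right)}]:  C^{2} = 4
  [x e^{x} e^{y}]:  4 A B = 24
  [x e^{x} e^{y} \cos{\left(x y \right)}]:  \frac{7 B C}{3} = - \frac{28}{3}
  [y e^{x} e^{y} \cos{\left(x y \right)}]:  2 B C = -8
These equations allow (A, B, C) = (-3, -2, 2) or (3, 2, -2).
Impose the point condition(s):
  u(0, 0) = 2  ⟹  B = 2
Only A = 3, B = 2, C = -2 satisfies everything.
Hence u(x, y) = 3 x^{2} + 2 e^{x + y} - 2 \sin{\left(x y \right)}.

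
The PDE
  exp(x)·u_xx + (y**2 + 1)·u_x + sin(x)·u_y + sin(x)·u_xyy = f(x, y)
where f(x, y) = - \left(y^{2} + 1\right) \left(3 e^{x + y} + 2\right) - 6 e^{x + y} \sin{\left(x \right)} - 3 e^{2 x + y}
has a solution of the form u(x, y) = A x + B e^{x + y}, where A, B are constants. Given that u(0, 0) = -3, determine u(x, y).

Substitute the ansatz u = A x + B e^{x + y} into the left-hand side.
Derivatives of the ansatz:
  u_xx = B e^{x} e^{y}
  u_x = A + B e^{x} e^{y}
  u_y = B e^{x} e^{y}
  u_xyy = B e^{x} e^{y}
Term by term:
  exp(x)·u_xx = B e^{2 x} e^{y}
  (y**2 + 1)·u_x = A y^{2} + A + B y^{2} e^{x} e^{y} + B e^{x} e^{y}
  sin(x)·u_y = B e^{x} e^{y} \sin{\left(x \right)}
  sin(x)·u_xyy = B e^{x} e^{y} \sin{\left(x \right)}
So the left-hand side equals
  A y^{2} + A + B y^{2} e^{x} e^{y} + B e^{2 x} e^{y} + 2 B e^{x} e^{y} \sin{\left(x \right)} + B e^{x} e^{y}
This must equal f(x, y) identically; expanded, f = - 3 y^{2} e^{x} e^{y} - 2 y^{2} - 3 e^{2 x} e^{y} - 6 e^{x} e^{y} \sin{\left(x \right)} - 3 e^{x} e^{y} - 2.
Matching coefficients of the independent functions:
  [constant term, y^{2}]:  A = -2
  [e^{x} e^{y}, e^{2 x} e^{y}, y^{2} e^{x} e^{y}]:  B = -3
  [e^{x} e^{y} \sin{\left(x \right)}]:  2 B = -6
Solving: A = -2, B = -3.
Check against the point condition:
  u(0, 0) = -3  ⟹  B = -3  ✓
Hence u(x, y) = - 2 x - 3 e^{x + y}.

Answer: u(x, y) = - 2 x - 3 e^{x + y}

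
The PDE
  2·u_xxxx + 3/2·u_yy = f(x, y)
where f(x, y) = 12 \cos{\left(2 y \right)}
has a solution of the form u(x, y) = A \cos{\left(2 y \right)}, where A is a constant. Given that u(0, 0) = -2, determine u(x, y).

Substitute the ansatz u = A \cos{\left(2 y \right)} into the left-hand side.
Derivatives of the ansatz:
  u_xxxx = 0
  u_yy = - 4 A \cos{\left(2 y \right)}
Term by term:
  2·u_xxxx = 0
  3/2·u_yy = - 6 A \cos{\left(2 y \right)}
So the left-hand side equals
  - 6 A \cos{\left(2 y \right)}
This must equal f(x, y) = 12 \cos{\left(2 y \right)} identically.
Matching coefficients of the independent functions:
  [\cos{\left(2 y \right)}]:  - 6 A = 12
Solving: A = -2.
Check against the point condition:
  u(0, 0) = -2  ⟹  A = -2  ✓
Hence u(x, y) = - 2 \cos{\left(2 y \right)}.

Answer: u(x, y) = - 2 \cos{\left(2 y \right)}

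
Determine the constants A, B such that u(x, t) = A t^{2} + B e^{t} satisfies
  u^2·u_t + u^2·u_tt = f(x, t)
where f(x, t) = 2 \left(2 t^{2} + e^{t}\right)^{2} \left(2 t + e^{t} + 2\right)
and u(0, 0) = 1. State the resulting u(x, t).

Answer: u(x, t) = 2 t^{2} + e^{t}

Derivation:
Substitute the ansatz u = A t^{2} + B e^{t} into the left-hand side.
Derivatives of the ansatz:
  u_t = 2 A t + B e^{t}
  u_tt = 2 A + B e^{t}
Term by term:
  u^2·u_t = 2 A^{3} t^{5} + A^{2} B t^{4} e^{t} + 4 A^{2} B t^{3} e^{t} + 2 A B^{2} t^{2} e^{2 t} + 2 A B^{2} t e^{2 t} + B^{3} e^{3 t}
  u^2·u_tt = 2 A^{3} t^{4} + A^{2} B t^{4} e^{t} + 4 A^{2} B t^{2} e^{t} + 2 A B^{2} t^{2} e^{2 t} + 2 A B^{2} e^{2 t} + B^{3} e^{3 t}
So the left-hand side equals
  2 A^{3} t^{5} + 2 A^{3} t^{4} + 2 A^{2} B t^{4} e^{t} + 4 A^{2} B t^{3} e^{t} + 4 A^{2} B t^{2} e^{t} + 4 A B^{2} t^{2} e^{2 t} + 2 A B^{2} t e^{2 t} + 2 A B^{2} e^{2 t} + 2 B^{3} e^{3 t}
This must equal f(x, t) identically; expanded, f = 16 t^{5} + 8 t^{4} e^{t} + 16 t^{4} + 16 t^{3} e^{t} + 8 t^{2} e^{2 t} + 16 t^{2} e^{t} + 4 t e^{2 t} + 2 e^{3 t} + 4 e^{2 t}.
Matching coefficients of the independent functions:
  [t^{4}, t^{5}]:  2 A^{3} = 16
  [t e^{2 t}, e^{2 t}]:  2 A B^{2} = 4
  [t^{2} e^{t}, t^{3} e^{t}]:  4 A^{2} B = 16
  [t^{2} e^{2 t}]:  4 A B^{2} = 8
  [t^{4} e^{t}]:  2 A^{2} B = 8
  [e^{3 t}]:  2 B^{3} = 2
Solving: A = 2, B = 1.
Check against the point condition:
  u(0, 0) = 1  ⟹  B = 1  ✓
Hence u(x, t) = 2 t^{2} + e^{t}.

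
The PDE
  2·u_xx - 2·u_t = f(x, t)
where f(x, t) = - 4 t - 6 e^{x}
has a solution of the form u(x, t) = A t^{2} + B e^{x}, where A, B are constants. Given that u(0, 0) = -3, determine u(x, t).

Substitute the ansatz u = A t^{2} + B e^{x} into the left-hand side.
Derivatives of the ansatz:
  u_xx = B e^{x}
  u_t = 2 A t
Term by term:
  2·u_xx = 2 B e^{x}
  -2·u_t = - 4 A t
So the left-hand side equals
  - 4 A t + 2 B e^{x}
This must equal f(x, t) = - 4 t - 6 e^{x} identically.
Matching coefficients of the independent functions:
  [t]:  - 4 A = -4
  [e^{x}]:  2 B = -6
Solving: A = 1, B = -3.
Check against the point condition:
  u(0, 0) = -3  ⟹  B = -3  ✓
Hence u(x, t) = t^{2} - 3 e^{x}.

Answer: u(x, t) = t^{2} - 3 e^{x}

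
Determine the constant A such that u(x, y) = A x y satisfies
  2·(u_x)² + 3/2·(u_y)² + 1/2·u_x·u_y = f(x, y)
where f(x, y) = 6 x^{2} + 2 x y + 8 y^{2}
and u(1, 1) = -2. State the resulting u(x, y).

Substitute the ansatz u = A x y into the left-hand side.
Derivatives of the ansatz:
  u_x = A y
  u_y = A x
Term by term:
  2·(u_x)² = 2 A^{2} y^{2}
  3/2·(u_y)² = \frac{3 A^{2} x^{2}}{2}
  1/2·u_x·u_y = \frac{A^{2} x y}{2}
So the left-hand side equals
  \frac{3 A^{2} x^{2}}{2} + \frac{A^{2} x y}{2} + 2 A^{2} y^{2}
This must equal f(x, y) = 6 x^{2} + 2 x y + 8 y^{2} identically.
Matching coefficients of the independent functions:
  [x^{2}]:  \frac{3 A^{2}}{2} = 6
  [y^{2}]:  2 A^{2} = 8
  [x y]:  \frac{A^{2}}{2} = 2
These equations allow (A) = (-2) or (2).
Impose the point condition(s):
  u(1, 1) = -2  ⟹  A = -2
Only A = -2 satisfies everything.
Hence u(x, y) = - 2 x y.

Answer: u(x, y) = - 2 x y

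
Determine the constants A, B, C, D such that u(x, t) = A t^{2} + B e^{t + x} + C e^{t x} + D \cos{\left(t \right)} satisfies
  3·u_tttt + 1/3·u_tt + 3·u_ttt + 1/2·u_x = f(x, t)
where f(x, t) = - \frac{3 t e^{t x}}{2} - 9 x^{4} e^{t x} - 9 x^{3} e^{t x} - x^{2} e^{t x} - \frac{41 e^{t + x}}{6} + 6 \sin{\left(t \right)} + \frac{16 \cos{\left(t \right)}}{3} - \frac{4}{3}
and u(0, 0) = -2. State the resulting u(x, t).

Substitute the ansatz u = A t^{2} + B e^{t + x} + C e^{t x} + D \cos{\left(t \right)} into the left-hand side.
Derivatives of the ansatz:
  u_tttt = B e^{t} e^{x} + C x^{4} e^{t x} + D \cos{\left(t \right)}
  u_tt = 2 A + B e^{t} e^{x} + C x^{2} e^{t x} - D \cos{\left(t \right)}
  u_ttt = B e^{t} e^{x} + C x^{3} e^{t x} + D \sin{\left(t \right)}
  u_x = B e^{t} e^{x} + C t e^{t x}
Term by term:
  3·u_tttt = 3 B e^{t} e^{x} + 3 C x^{4} e^{t x} + 3 D \cos{\left(t \right)}
  1/3·u_tt = \frac{2 A}{3} + \frac{B e^{t} e^{x}}{3} + \frac{C x^{2} e^{t x}}{3} - \frac{D \cos{\left(t \right)}}{3}
  3·u_ttt = 3 B e^{t} e^{x} + 3 C x^{3} e^{t x} + 3 D \sin{\left(t \right)}
  1/2·u_x = \frac{B e^{t} e^{x}}{2} + \frac{C t e^{t x}}{2}
So the left-hand side equals
  \frac{2 A}{3} + \frac{41 B e^{t} e^{x}}{6} + \frac{C t e^{t x}}{2} + 3 C x^{4} e^{t x} + 3 C x^{3} e^{t x} + \frac{C x^{2} e^{t x}}{3} + 3 D \sin{\left(t \right)} + \frac{8 D \cos{\left(t \right)}}{3}
This must equal f(x, t) identically; expanded, f = - \frac{3 t e^{t x}}{2} - 9 x^{4} e^{t x} - 9 x^{3} e^{t x} - x^{2} e^{t x} - \frac{41 e^{t} e^{x}}{6} + 6 \sin{\left(t \right)} + \frac{16 \cos{\left(t \right)}}{3} - \frac{4}{3}.
Matching coefficients of the independent functions:
  [constant term]:  \frac{2 A}{3} = - \frac{4}{3}
  [t e^{t x}]:  \frac{C}{2} = - \frac{3}{2}
  [x^{2} e^{t x}]:  \frac{C}{3} = -1
  [x^{3} e^{t x}, x^{4} e^{t x}]:  3 C = -9
  [e^{t} e^{x}]:  \frac{41 B}{6} = - \frac{41}{6}
  [\sin{\left(t \right)}]:  3 D = 6
  [\cos{\left(t \right)}]:  \frac{8 D}{3} = \frac{16}{3}
Solving: A = -2, B = -1, C = -3, D = 2.
Check against the point condition:
  u(0, 0) = -2  ⟹  B + C + D = -2  ✓
Hence u(x, t) = - 2 t^{2} - 3 e^{t x} - e^{t + x} + 2 \cos{\left(t \right)}.

Answer: u(x, t) = - 2 t^{2} - 3 e^{t x} - e^{t + x} + 2 \cos{\left(t \right)}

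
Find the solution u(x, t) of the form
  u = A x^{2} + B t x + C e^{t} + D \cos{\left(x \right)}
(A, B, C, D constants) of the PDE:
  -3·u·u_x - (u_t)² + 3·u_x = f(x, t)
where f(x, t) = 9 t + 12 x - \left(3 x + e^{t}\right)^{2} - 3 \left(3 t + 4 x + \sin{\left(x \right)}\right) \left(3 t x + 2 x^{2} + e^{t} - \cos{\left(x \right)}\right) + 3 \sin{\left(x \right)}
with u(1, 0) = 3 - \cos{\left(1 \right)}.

Answer: u(x, t) = 3 t x + 2 x^{2} + e^{t} - \cos{\left(x \right)}

Derivation:
Substitute the ansatz u = A x^{2} + B t x + C e^{t} + D \cos{\left(x \right)} into the left-hand side.
Derivatives of the ansatz:
  u_x = 2 A x + B t - D \sin{\left(x \right)}
  u_t = B x + C e^{t}
Term by term:
  -3·u·u_x = - 6 A^{2} x^{3} - 9 A B t x^{2} - 6 A C x e^{t} + 3 A D x^{2} \sin{\left(x \right)} - 6 A D x \cos{\left(x \right)} - 3 B^{2} t^{2} x - 3 B C t e^{t} + 3 B D t x \sin{\left(x \right)} - 3 B D t \cos{\left(x \right)} + 3 C D e^{t} \sin{\left(x \right)} + 3 D^{2} \sin{\left(x \right)} \cos{\left(x \right)}
  -(u_t)² = - B^{2} x^{2} - 2 B C x e^{t} - C^{2} e^{2 t}
  3·u_x = 6 A x + 3 B t - 3 D \sin{\left(x \right)}
So the left-hand side equals
  - 6 A^{2} x^{3} - 9 A B t x^{2} - 6 A C x e^{t} + 3 A D x^{2} \sin{\left(x \right)} - 6 A D x \cos{\left(x \right)} + 6 A x - 3 B^{2} t^{2} x - B^{2} x^{2} - 3 B C t e^{t} - 2 B C x e^{t} + 3 B D t x \sin{\left(x \right)} - 3 B D t \cos{\left(x \right)} + 3 B t - C^{2} e^{2 t} + 3 C D e^{t} \sin{\left(x \right)} + 3 D^{2} \sin{\left(x \right)} \cos{\left(x \right)} - 3 D \sin{\left(x \right)}
This must equal f(x, t) identically; expanded, f = - 27 t^{2} x - 54 t x^{2} - 9 t x \sin{\left(x \right)} - 9 t e^{t} + 9 t \cos{\left(x \right)} + 9 t - 24 x^{3} - 6 x^{2} \sin{\left(x \right)} - 9 x^{2} - 18 x e^{t} + 12 x \cos{\left(x \right)} + 12 x - e^{2 t} - 3 e^{t} \sin{\left(x \right)} + 3 \sin{\left(x \right)} \cos{\left(x \right)} + 3 \sin{\left(x \right)}.
Matching coefficients of the independent functions:
(each divided by its leading coefficient; functions giving the same equation are listed together)
  [t]:  B - 3 = 0
  [x]:  A - 2 = 0
  [x^{2}, t^{2} x]:  B^{2} - 9 = 0
  [x^{3}]:  A^{2} - 4 = 0
  [t x^{2}]:  A B - 6 = 0
  [t e^{t}]:  B C - 3 = 0
  [t \cos{\left(x \right)}, t x \sin{\left(x \right)}]:  B D + 3 = 0
  [x e^{t}]:  A C + \frac{B C}{3} - 3 = 0
  [x \cos{\left(x \right)}, x^{2} \sin{\left(x \right)}]:  A D + 2 = 0
  [e^{t} \sin{\left(x \right)}]:  C D + 1 = 0
  [\sin{\left(x \right)} \cos{\left(x \right)}]:  D^{2} - 1 = 0
  [e^{2 t}]:  C^{2} - 1 = 0
  [\sin{\left(x \right)}]:  D + 1 = 0
Solving: A = 2, B = 3, C = 1, D = -1.
Check against the point condition:
  u(1, 0) = 3 - \cos{\left(1 \right)}  ⟹  A + C + D \cos{\left(1 \right)} = 3 - \cos{\left(1 \right)}  ✓
Hence u(x, t) = 3 t x + 2 x^{2} + e^{t} - \cos{\left(x \right)}.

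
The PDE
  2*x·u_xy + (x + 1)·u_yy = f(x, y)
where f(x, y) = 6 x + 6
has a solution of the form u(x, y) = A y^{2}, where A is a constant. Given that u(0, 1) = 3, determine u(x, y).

Substitute the ansatz u = A y^{2} into the left-hand side.
Derivatives of the ansatz:
  u_xy = 0
  u_yy = 2 A
Term by term:
  2*x·u_xy = 0
  (x + 1)·u_yy = 2 A x + 2 A
So the left-hand side equals
  2 A x + 2 A
This must equal f(x, y) = 6 x + 6 identically.
Matching coefficients of the independent functions:
  [constant term, x]:  2 A = 6
Solving: A = 3.
Check against the point condition:
  u(0, 1) = 3  ⟹  A = 3  ✓
Hence u(x, y) = 3 y^{2}.

Answer: u(x, y) = 3 y^{2}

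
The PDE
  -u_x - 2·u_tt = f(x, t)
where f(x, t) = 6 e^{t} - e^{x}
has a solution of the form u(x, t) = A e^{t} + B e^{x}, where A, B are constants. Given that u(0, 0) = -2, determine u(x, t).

Substitute the ansatz u = A e^{t} + B e^{x} into the left-hand side.
Derivatives of the ansatz:
  u_x = B e^{x}
  u_tt = A e^{t}
Term by term:
  -u_x = - B e^{x}
  -2·u_tt = - 2 A e^{t}
So the left-hand side equals
  - 2 A e^{t} - B e^{x}
This must equal f(x, t) = 6 e^{t} - e^{x} identically.
Matching coefficients of the independent functions:
  [e^{t}]:  - 2 A = 6
  [e^{x}]:  - B = -1
Solving: A = -3, B = 1.
Check against the point condition:
  u(0, 0) = -2  ⟹  A + B = -2  ✓
Hence u(x, t) = - 3 e^{t} + e^{x}.

Answer: u(x, t) = - 3 e^{t} + e^{x}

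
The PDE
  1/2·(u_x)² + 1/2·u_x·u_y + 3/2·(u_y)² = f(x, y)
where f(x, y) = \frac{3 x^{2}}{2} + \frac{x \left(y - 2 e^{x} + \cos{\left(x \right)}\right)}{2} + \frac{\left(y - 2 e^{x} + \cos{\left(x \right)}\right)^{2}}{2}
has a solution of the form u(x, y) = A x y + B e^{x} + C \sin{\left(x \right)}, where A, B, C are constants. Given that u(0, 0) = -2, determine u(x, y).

Substitute the ansatz u = A x y + B e^{x} + C \sin{\left(x \right)} into the left-hand side.
Derivatives of the ansatz:
  u_x = A y + B e^{x} + C \cos{\left(x \right)}
  u_y = A x
Term by term:
  1/2·(u_x)² = \frac{A^{2} y^{2}}{2} + A B y e^{x} + A C y \cos{\left(x \right)} + \frac{B^{2} e^{2 x}}{2} + B C e^{x} \cos{\left(x \right)} + \frac{C^{2} \cos^{2}{\left(x \right)}}{2}
  1/2·u_x·u_y = \frac{A^{2} x y}{2} + \frac{A B x e^{x}}{2} + \frac{A C x \cos{\left(x \right)}}{2}
  3/2·(u_y)² = \frac{3 A^{2} x^{2}}{2}
So the left-hand side equals
  \frac{3 A^{2} x^{2}}{2} + \frac{A^{2} x y}{2} + \frac{A^{2} y^{2}}{2} + \frac{A B x e^{x}}{2} + A B y e^{x} + \frac{A C x \cos{\left(x \right)}}{2} + A C y \cos{\left(x \right)} + \frac{B^{2} e^{2 x}}{2} + B C e^{x} \cos{\left(x \right)} + \frac{C^{2} \cos^{2}{\left(x \right)}}{2}
This must equal f(x, y) identically; expanded, f = \frac{3 x^{2}}{2} + \frac{x y}{2} - x e^{x} + \frac{x \cos{\left(x \right)}}{2} + \frac{y^{2}}{2} - 2 y e^{x} + y \cos{\left(x \right)} + 2 e^{2 x} - 2 e^{x} \cos{\left(x \right)} + \frac{\cos^{2}{\left(x \right)}}{2}.
Matching coefficients of the independent functions:
  [x^{2}]:  \frac{3 A^{2}}{2} = \frac{3}{2}
  [y^{2}, x y]:  \frac{A^{2}}{2} = \frac{1}{2}
  [x e^{x}]:  \frac{A B}{2} = -1
  [x \cos{\left(x \right)}]:  \frac{A C}{2} = \frac{1}{2}
  [y e^{x}]:  A B = -2
  [y \cos{\left(x \right)}]:  A C = 1
  [e^{x} \cos{\left(x \right)}]:  B C = -2
  [e^{2 x}]:  \frac{B^{2}}{2} = 2
  [\cos^{2}{\left(x \right)}]:  \frac{C^{2}}{2} = \frac{1}{2}
These equations allow (A, B, C) = (-1, 2, -1) or (1, -2, 1).
Impose the point condition(s):
  u(0, 0) = -2  ⟹  B = -2
Only A = 1, B = -2, C = 1 satisfies everything.
Hence u(x, y) = x y - 2 e^{x} + \sin{\left(x \right)}.

Answer: u(x, y) = x y - 2 e^{x} + \sin{\left(x \right)}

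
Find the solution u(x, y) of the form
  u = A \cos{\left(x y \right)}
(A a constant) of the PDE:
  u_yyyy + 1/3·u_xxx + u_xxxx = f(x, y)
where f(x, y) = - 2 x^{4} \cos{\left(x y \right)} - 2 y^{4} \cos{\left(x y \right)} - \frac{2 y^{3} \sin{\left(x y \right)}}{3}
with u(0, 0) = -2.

Substitute the ansatz u = A \cos{\left(x y \right)} into the left-hand side.
Derivatives of the ansatz:
  u_yyyy = A x^{4} \cos{\left(x y \right)}
  u_xxx = A y^{3} \sin{\left(x y \right)}
  u_xxxx = A y^{4} \cos{\left(x y \right)}
Term by term:
  u_yyyy = A x^{4} \cos{\left(x y \right)}
  1/3·u_xxx = \frac{A y^{3} \sin{\left(x y \right)}}{3}
  u_xxxx = A y^{4} \cos{\left(x y \right)}
So the left-hand side equals
  A x^{4} \cos{\left(x y \right)} + A y^{4} \cos{\left(x y \right)} + \frac{A y^{3} \sin{\left(x y \right)}}{3}
This must equal f(x, y) = - 2 x^{4} \cos{\left(x y \right)} - 2 y^{4} \cos{\left(x y \right)} - \frac{2 y^{3} \sin{\left(x y \right)}}{3} identically.
Matching coefficients of the independent functions:
  [x^{4} \cos{\left(x y \right)}, y^{4} \cos{\left(x y \right)}]:  A = -2
  [y^{3} \sin{\left(x y \right)}]:  \frac{A}{3} = - \frac{2}{3}
Solving: A = -2.
Check against the point condition:
  u(0, 0) = -2  ⟹  A = -2  ✓
Hence u(x, y) = - 2 \cos{\left(x y \right)}.

Answer: u(x, y) = - 2 \cos{\left(x y \right)}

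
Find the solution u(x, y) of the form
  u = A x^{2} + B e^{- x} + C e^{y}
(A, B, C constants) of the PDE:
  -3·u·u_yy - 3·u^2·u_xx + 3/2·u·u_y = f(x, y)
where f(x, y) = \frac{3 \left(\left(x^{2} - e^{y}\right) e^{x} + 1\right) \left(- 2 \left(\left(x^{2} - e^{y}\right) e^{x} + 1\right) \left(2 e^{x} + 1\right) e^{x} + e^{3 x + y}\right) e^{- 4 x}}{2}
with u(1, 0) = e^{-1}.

Substitute the ansatz u = A x^{2} + B e^{- x} + C e^{y} into the left-hand side.
Derivatives of the ansatz:
  u_yy = C e^{y}
  u_xx = 2 A + B e^{- x}
  u_y = C e^{y}
Term by term:
  -3·u·u_yy = - 3 A C x^{2} e^{y} - 3 B C e^{- x} e^{y} - 3 C^{2} e^{2 y}
  -3·u^2·u_xx = - 6 A^{3} x^{4} - 3 A^{2} B x^{4} e^{- x} - 12 A^{2} B x^{2} e^{- x} - 12 A^{2} C x^{2} e^{y} - 6 A B^{2} x^{2} e^{- 2 x} - 6 A B^{2} e^{- 2 x} - 6 A B C x^{2} e^{- x} e^{y} - 12 A B C e^{- x} e^{y} - 6 A C^{2} e^{2 y} - 3 B^{3} e^{- 3 x} - 6 B^{2} C e^{- 2 x} e^{y} - 3 B C^{2} e^{- x} e^{2 y}
  3/2·u·u_y = \frac{3 A C x^{2} e^{y}}{2} + \frac{3 B C e^{- x} e^{y}}{2} + \frac{3 C^{2} e^{2 y}}{2}
So the left-hand side equals
  - 6 A^{3} x^{4} - 3 A^{2} B x^{4} e^{- x} - 12 A^{2} B x^{2} e^{- x} - 12 A^{2} C x^{2} e^{y} - 6 A B^{2} x^{2} e^{- 2 x} - 6 A B^{2} e^{- 2 x} - 6 A B C x^{2} e^{- x} e^{y} - 12 A B C e^{- x} e^{y} - 6 A C^{2} e^{2 y} - \frac{3 A C x^{2} e^{y}}{2} - 3 B^{3} e^{- 3 x} - 6 B^{2} C e^{- 2 x} e^{y} - 3 B C^{2} e^{- x} e^{2 y} - \frac{3 B C e^{- x} e^{y}}{2} - \frac{3 C^{2} e^{2 y}}{2}
This must equal f(x, y) identically; expanded, f = - 6 x^{4} - 3 x^{4} e^{- x} + \frac{27 x^{2} e^{y}}{2} + 6 x^{2} e^{- x} e^{y} - 12 x^{2} e^{- x} - 6 x^{2} e^{- 2 x} - \frac{15 e^{2 y}}{2} - 3 e^{- x} e^{2 y} + \frac{27 e^{- x} e^{y}}{2} + 6 e^{- 2 x} e^{y} - 6 e^{- 2 x} - 3 e^{- 3 x}.
Matching coefficients of the independent functions:
  [x^{4}]:  - 6 A^{3} = -6
  [x^{2} e^{- 2 x}, e^{- 2 x}]:  - 6 A B^{2} = -6
  [x^{2} e^{- x}]:  - 12 A^{2} B = -12
  [x^{2} e^{y}]:  - 12 A^{2} C - \frac{3 A C}{2} = \frac{27}{2}
  [x^{4} e^{- x}]:  - 3 A^{2} B = -3
  [e^{- 2 x} e^{y}]:  - 6 B^{2} C = 6
  [e^{- x} e^{y}]:  - 12 A B C - \frac{3 B C}{2} = \frac{27}{2}
  [e^{- x} e^{2 y}]:  - 3 B C^{2} = -3
  [x^{2} e^{- x} e^{y}]:  - 6 A B C = 6
  [e^{- 3 x}]:  - 3 B^{3} = -3
  [e^{2 y}]:  - 6 A C^{2} - \frac{3 C^{2}}{2} = - \frac{15}{2}
Solving: A = 1, B = 1, C = -1.
Check against the point condition:
  u(1, 0) = e^{-1}  ⟹  A + \frac{B}{e} + C = e^{-1}  ✓
Hence u(x, y) = x^{2} - e^{y} + e^{- x}.

Answer: u(x, y) = x^{2} - e^{y} + e^{- x}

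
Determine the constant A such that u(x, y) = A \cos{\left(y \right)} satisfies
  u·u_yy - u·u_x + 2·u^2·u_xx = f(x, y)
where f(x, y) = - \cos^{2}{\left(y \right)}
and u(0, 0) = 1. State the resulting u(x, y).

Answer: u(x, y) = \cos{\left(y \right)}

Derivation:
Substitute the ansatz u = A \cos{\left(y \right)} into the left-hand side.
Derivatives of the ansatz:
  u_yy = - A \cos{\left(y \right)}
  u_x = 0
  u_xx = 0
Term by term:
  u·u_yy = - A^{2} \cos^{2}{\left(y \right)}
  -u·u_x = 0
  2·u^2·u_xx = 0
So the left-hand side equals
  - A^{2} \cos^{2}{\left(y \right)}
This must equal f(x, y) = - \cos^{2}{\left(y \right)} identically.
Matching coefficients of the independent functions:
  [\cos^{2}{\left(y \right)}]:  - A^{2} = -1
These equations allow (A) = (-1) or (1).
Impose the point condition(s):
  u(0, 0) = 1  ⟹  A = 1
Only A = 1 satisfies everything.
Hence u(x, y) = \cos{\left(y \right)}.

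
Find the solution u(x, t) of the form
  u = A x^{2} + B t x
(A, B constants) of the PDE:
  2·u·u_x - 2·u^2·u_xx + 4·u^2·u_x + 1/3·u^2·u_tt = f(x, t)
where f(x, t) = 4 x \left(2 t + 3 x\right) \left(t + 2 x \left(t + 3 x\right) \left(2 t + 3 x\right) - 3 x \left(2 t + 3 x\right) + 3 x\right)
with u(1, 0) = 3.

Substitute the ansatz u = A x^{2} + B t x into the left-hand side.
Derivatives of the ansatz:
  u_x = 2 A x + B t
  u_xx = 2 A
  u_tt = 0
Term by term:
  2·u·u_x = 4 A^{2} x^{3} + 6 A B t x^{2} + 2 B^{2} t^{2} x
  -2·u^2·u_xx = - 4 A^{3} x^{4} - 8 A^{2} B t x^{3} - 4 A B^{2} t^{2} x^{2}
  4·u^2·u_x = 8 A^{3} x^{5} + 20 A^{2} B t x^{4} + 16 A B^{2} t^{2} x^{3} + 4 B^{3} t^{3} x^{2}
  1/3·u^2·u_tt = 0
So the left-hand side equals
  8 A^{3} x^{5} - 4 A^{3} x^{4} + 20 A^{2} B t x^{4} - 8 A^{2} B t x^{3} + 4 A^{2} x^{3} + 16 A B^{2} t^{2} x^{3} - 4 A B^{2} t^{2} x^{2} + 6 A B t x^{2} + 4 B^{3} t^{3} x^{2} + 2 B^{2} t^{2} x
This must equal f(x, t) identically; expanded, f = 32 t^{3} x^{2} + 192 t^{2} x^{3} - 48 t^{2} x^{2} + 8 t^{2} x + 360 t x^{4} - 144 t x^{3} + 36 t x^{2} + 216 x^{5} - 108 x^{4} + 36 x^{3}.
Matching coefficients of the independent functions:
  [x^{3}]:  4 A^{2} = 36
  [x^{4}]:  - 4 A^{3} = -108
  [x^{5}]:  8 A^{3} = 216
  [t x^{2}]:  6 A B = 36
  [t x^{3}]:  - 8 A^{2} B = -144
  [t x^{4}]:  20 A^{2} B = 360
  [t^{2} x]:  2 B^{2} = 8
  [t^{2} x^{2}]:  - 4 A B^{2} = -48
  [t^{2} x^{3}]:  16 A B^{2} = 192
  [t^{3} x^{2}]:  4 B^{3} = 32
Solving: A = 3, B = 2.
Check against the point condition:
  u(1, 0) = 3  ⟹  A = 3  ✓
Hence u(x, t) = 2 t x + 3 x^{2}.

Answer: u(x, t) = 2 t x + 3 x^{2}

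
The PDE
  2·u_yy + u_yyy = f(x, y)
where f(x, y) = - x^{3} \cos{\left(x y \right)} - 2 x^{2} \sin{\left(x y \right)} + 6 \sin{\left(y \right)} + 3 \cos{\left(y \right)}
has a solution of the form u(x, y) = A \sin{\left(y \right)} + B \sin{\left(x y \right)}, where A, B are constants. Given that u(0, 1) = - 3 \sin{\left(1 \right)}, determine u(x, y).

Substitute the ansatz u = A \sin{\left(y \right)} + B \sin{\left(x y \right)} into the left-hand side.
Derivatives of the ansatz:
  u_yy = - A \sin{\left(y \right)} - B x^{2} \sin{\left(x y \right)}
  u_yyy = - A \cos{\left(y \right)} - B x^{3} \cos{\left(x y \right)}
Term by term:
  2·u_yy = - 2 A \sin{\left(y \right)} - 2 B x^{2} \sin{\left(x y \right)}
  u_yyy = - A \cos{\left(y \right)} - B x^{3} \cos{\left(x y \right)}
So the left-hand side equals
  - 2 A \sin{\left(y \right)} - A \cos{\left(y \right)} - B x^{3} \cos{\left(x y \right)} - 2 B x^{2} \sin{\left(x y \right)}
This must equal f(x, y) = - x^{3} \cos{\left(x y \right)} - 2 x^{2} \sin{\left(x y \right)} + 6 \sin{\left(y \right)} + 3 \cos{\left(y \right)} identically.
Matching coefficients of the independent functions:
  [x^{2} \sin{\left(x y \right)}]:  - 2 B = -2
  [x^{3} \cos{\left(x y \right)}]:  - B = -1
  [\sin{\left(y \right)}]:  - 2 A = 6
  [\cos{\left(y \right)}]:  - A = 3
Solving: A = -3, B = 1.
Check against the point condition:
  u(0, 1) = - 3 \sin{\left(1 \right)}  ⟹  A \sin{\left(1 \right)} = - 3 \sin{\left(1 \right)}  ✓
Hence u(x, y) = - 3 \sin{\left(y \right)} + \sin{\left(x y \right)}.

Answer: u(x, y) = - 3 \sin{\left(y \right)} + \sin{\left(x y \right)}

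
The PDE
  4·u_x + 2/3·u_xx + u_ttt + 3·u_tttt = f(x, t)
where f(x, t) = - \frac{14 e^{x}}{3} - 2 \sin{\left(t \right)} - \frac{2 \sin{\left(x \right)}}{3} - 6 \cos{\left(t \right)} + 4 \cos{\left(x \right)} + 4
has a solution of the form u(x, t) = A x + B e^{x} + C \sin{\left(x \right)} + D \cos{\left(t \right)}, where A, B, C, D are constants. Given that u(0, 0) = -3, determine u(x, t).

Substitute the ansatz u = A x + B e^{x} + C \sin{\left(x \right)} + D \cos{\left(t \right)} into the left-hand side.
Derivatives of the ansatz:
  u_x = A + B e^{x} + C \cos{\left(x \right)}
  u_xx = B e^{x} - C \sin{\left(x \right)}
  u_ttt = D \sin{\left(t \right)}
  u_tttt = D \cos{\left(t \right)}
Term by term:
  4·u_x = 4 A + 4 B e^{x} + 4 C \cos{\left(x \right)}
  2/3·u_xx = \frac{2 B e^{x}}{3} - \frac{2 C \sin{\left(x \right)}}{3}
  u_ttt = D \sin{\left(t \right)}
  3·u_tttt = 3 D \cos{\left(t \right)}
So the left-hand side equals
  4 A + \frac{14 B e^{x}}{3} - \frac{2 C \sin{\left(x \right)}}{3} + 4 C \cos{\left(x \right)} + D \sin{\left(t \right)} + 3 D \cos{\left(t \right)}
This must equal f(x, t) = - \frac{14 e^{x}}{3} - 2 \sin{\left(t \right)} - \frac{2 \sin{\left(x \right)}}{3} - 6 \cos{\left(t \right)} + 4 \cos{\left(x \right)} + 4 identically.
Matching coefficients of the independent functions:
  [constant term]:  4 A = 4
  [e^{x}]:  \frac{14 B}{3} = - \frac{14}{3}
  [\sin{\left(t \right)}]:  D = -2
  [\sin{\left(x \right)}]:  - \frac{2 C}{3} = - \frac{2}{3}
  [\cos{\left(t \right)}]:  3 D = -6
  [\cos{\left(x \right)}]:  4 C = 4
Solving: A = 1, B = -1, C = 1, D = -2.
Check against the point condition:
  u(0, 0) = -3  ⟹  B + D = -3  ✓
Hence u(x, t) = x - e^{x} + \sin{\left(x \right)} - 2 \cos{\left(t \right)}.

Answer: u(x, t) = x - e^{x} + \sin{\left(x \right)} - 2 \cos{\left(t \right)}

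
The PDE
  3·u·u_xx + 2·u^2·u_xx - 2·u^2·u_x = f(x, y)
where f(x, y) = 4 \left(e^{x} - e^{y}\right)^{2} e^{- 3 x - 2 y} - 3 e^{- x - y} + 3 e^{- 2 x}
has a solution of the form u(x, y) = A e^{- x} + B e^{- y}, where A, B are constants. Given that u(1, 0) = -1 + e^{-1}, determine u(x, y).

Answer: u(x, y) = - e^{- y} + e^{- x}

Derivation:
Substitute the ansatz u = A e^{- x} + B e^{- y} into the left-hand side.
Derivatives of the ansatz:
  u_xx = A e^{- x}
  u_x = - A e^{- x}
Term by term:
  3·u·u_xx = 3 A^{2} e^{- 2 x} + 3 A B e^{- x} e^{- y}
  2·u^2·u_xx = 2 A^{3} e^{- 3 x} + 4 A^{2} B e^{- 2 x} e^{- y} + 2 A B^{2} e^{- x} e^{- 2 y}
  -2·u^2·u_x = 2 A^{3} e^{- 3 x} + 4 A^{2} B e^{- 2 x} e^{- y} + 2 A B^{2} e^{- x} e^{- 2 y}
So the left-hand side equals
  4 A^{3} e^{- 3 x} + 8 A^{2} B e^{- 2 x} e^{- y} + 3 A^{2} e^{- 2 x} + 4 A B^{2} e^{- x} e^{- 2 y} + 3 A B e^{- x} e^{- y}
This must equal f(x, y) identically; expanded, f = - 3 e^{- x} e^{- y} + 4 e^{- x} e^{- 2 y} + 3 e^{- 2 x} - 8 e^{- 2 x} e^{- y} + 4 e^{- 3 x}.
Matching coefficients of the independent functions:
  [e^{- 2 x} e^{- y}]:  8 A^{2} B = -8
  [e^{- x} e^{- 2 y}]:  4 A B^{2} = 4
  [e^{- x} e^{- y}]:  3 A B = -3
  [e^{- 3 x}]:  4 A^{3} = 4
  [e^{- 2 x}]:  3 A^{2} = 3
Solving: A = 1, B = -1.
Check against the point condition:
  u(1, 0) = -1 + e^{-1}  ⟹  \frac{A}{e} + B = -1 + e^{-1}  ✓
Hence u(x, y) = - e^{- y} + e^{- x}.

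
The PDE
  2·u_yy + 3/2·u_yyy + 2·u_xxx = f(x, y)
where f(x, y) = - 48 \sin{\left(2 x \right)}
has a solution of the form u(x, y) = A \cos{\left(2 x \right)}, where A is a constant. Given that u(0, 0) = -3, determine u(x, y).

Substitute the ansatz u = A \cos{\left(2 x \right)} into the left-hand side.
Derivatives of the ansatz:
  u_yy = 0
  u_yyy = 0
  u_xxx = 8 A \sin{\left(2 x \right)}
Term by term:
  2·u_yy = 0
  3/2·u_yyy = 0
  2·u_xxx = 16 A \sin{\left(2 x \right)}
So the left-hand side equals
  16 A \sin{\left(2 x \right)}
This must equal f(x, y) = - 48 \sin{\left(2 x \right)} identically.
Matching coefficients of the independent functions:
  [\sin{\left(2 x \right)}]:  16 A = -48
Solving: A = -3.
Check against the point condition:
  u(0, 0) = -3  ⟹  A = -3  ✓
Hence u(x, y) = - 3 \cos{\left(2 x \right)}.

Answer: u(x, y) = - 3 \cos{\left(2 x \right)}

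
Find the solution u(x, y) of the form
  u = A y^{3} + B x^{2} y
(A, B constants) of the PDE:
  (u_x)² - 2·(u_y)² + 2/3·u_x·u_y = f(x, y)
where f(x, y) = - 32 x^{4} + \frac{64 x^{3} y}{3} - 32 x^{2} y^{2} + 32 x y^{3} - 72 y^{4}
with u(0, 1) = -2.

Answer: u(x, y) = - 4 x^{2} y - 2 y^{3}

Derivation:
Substitute the ansatz u = A y^{3} + B x^{2} y into the left-hand side.
Derivatives of the ansatz:
  u_x = 2 B x y
  u_y = 3 A y^{2} + B x^{2}
Term by term:
  (u_x)² = 4 B^{2} x^{2} y^{2}
  -2·(u_y)² = - 18 A^{2} y^{4} - 12 A B x^{2} y^{2} - 2 B^{2} x^{4}
  2/3·u_x·u_y = 4 A B x y^{3} + \frac{4 B^{2} x^{3} y}{3}
So the left-hand side equals
  - 18 A^{2} y^{4} - 12 A B x^{2} y^{2} + 4 A B x y^{3} - 2 B^{2} x^{4} + \frac{4 B^{2} x^{3} y}{3} + 4 B^{2} x^{2} y^{2}
This must equal f(x, y) = - 32 x^{4} + \frac{64 x^{3} y}{3} - 32 x^{2} y^{2} + 32 x y^{3} - 72 y^{4} identically.
Matching coefficients of the independent functions:
  [x^{4}]:  - 2 B^{2} = -32
  [y^{4}]:  - 18 A^{2} = -72
  [x y^{3}]:  4 A B = 32
  [x^{2} y^{2}]:  - 12 A B + 4 B^{2} = -32
  [x^{3} y]:  \frac{4 B^{2}}{3} = \frac{64}{3}
These equations allow (A, B) = (-2, -4) or (2, 4).
Impose the point condition(s):
  u(0, 1) = -2  ⟹  A = -2
Only A = -2, B = -4 satisfies everything.
Hence u(x, y) = - 4 x^{2} y - 2 y^{3}.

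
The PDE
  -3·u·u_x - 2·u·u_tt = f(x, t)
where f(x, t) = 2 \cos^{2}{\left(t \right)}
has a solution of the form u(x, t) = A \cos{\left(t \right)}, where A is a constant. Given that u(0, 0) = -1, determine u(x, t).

Substitute the ansatz u = A \cos{\left(t \right)} into the left-hand side.
Derivatives of the ansatz:
  u_x = 0
  u_tt = - A \cos{\left(t \right)}
Term by term:
  -3·u·u_x = 0
  -2·u·u_tt = 2 A^{2} \cos^{2}{\left(t \right)}
So the left-hand side equals
  2 A^{2} \cos^{2}{\left(t \right)}
This must equal f(x, t) = 2 \cos^{2}{\left(t \right)} identically.
Matching coefficients of the independent functions:
  [\cos^{2}{\left(t \right)}]:  2 A^{2} = 2
These equations allow (A) = (-1) or (1).
Impose the point condition(s):
  u(0, 0) = -1  ⟹  A = -1
Only A = -1 satisfies everything.
Hence u(x, t) = - \cos{\left(t \right)}.

Answer: u(x, t) = - \cos{\left(t \right)}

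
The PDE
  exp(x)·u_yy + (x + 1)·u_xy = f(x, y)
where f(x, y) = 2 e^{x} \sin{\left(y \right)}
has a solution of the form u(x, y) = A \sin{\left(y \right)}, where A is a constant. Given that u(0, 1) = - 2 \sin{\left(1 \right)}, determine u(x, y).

Substitute the ansatz u = A \sin{\left(y \right)} into the left-hand side.
Derivatives of the ansatz:
  u_yy = - A \sin{\left(y \right)}
  u_xy = 0
Term by term:
  exp(x)·u_yy = - A e^{x} \sin{\left(y \right)}
  (x + 1)·u_xy = 0
So the left-hand side equals
  - A e^{x} \sin{\left(y \right)}
This must equal f(x, y) = 2 e^{x} \sin{\left(y \right)} identically.
Matching coefficients of the independent functions:
  [e^{x} \sin{\left(y \right)}]:  - A = 2
Solving: A = -2.
Check against the point condition:
  u(0, 1) = - 2 \sin{\left(1 \right)}  ⟹  A \sin{\left(1 \right)} = - 2 \sin{\left(1 \right)}  ✓
Hence u(x, y) = - 2 \sin{\left(y \right)}.

Answer: u(x, y) = - 2 \sin{\left(y \right)}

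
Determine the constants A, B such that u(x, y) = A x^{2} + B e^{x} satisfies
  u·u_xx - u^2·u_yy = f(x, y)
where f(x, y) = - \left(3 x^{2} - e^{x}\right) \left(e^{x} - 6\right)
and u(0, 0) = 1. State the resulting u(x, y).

Substitute the ansatz u = A x^{2} + B e^{x} into the left-hand side.
Derivatives of the ansatz:
  u_xx = 2 A + B e^{x}
  u_yy = 0
Term by term:
  u·u_xx = 2 A^{2} x^{2} + A B x^{2} e^{x} + 2 A B e^{x} + B^{2} e^{2 x}
  -u^2·u_yy = 0
So the left-hand side equals
  2 A^{2} x^{2} + A B x^{2} e^{x} + 2 A B e^{x} + B^{2} e^{2 x}
This must equal f(x, y) identically; expanded, f = - 3 x^{2} e^{x} + 18 x^{2} + e^{2 x} - 6 e^{x}.
Matching coefficients of the independent functions:
  [x^{2}]:  2 A^{2} = 18
  [x^{2} e^{x}]:  A B = -3
  [e^{x}]:  2 A B = -6
  [e^{2 x}]:  B^{2} = 1
These equations allow (A, B) = (-3, 1) or (3, -1).
Impose the point condition(s):
  u(0, 0) = 1  ⟹  B = 1
Only A = -3, B = 1 satisfies everything.
Hence u(x, y) = - 3 x^{2} + e^{x}.

Answer: u(x, y) = - 3 x^{2} + e^{x}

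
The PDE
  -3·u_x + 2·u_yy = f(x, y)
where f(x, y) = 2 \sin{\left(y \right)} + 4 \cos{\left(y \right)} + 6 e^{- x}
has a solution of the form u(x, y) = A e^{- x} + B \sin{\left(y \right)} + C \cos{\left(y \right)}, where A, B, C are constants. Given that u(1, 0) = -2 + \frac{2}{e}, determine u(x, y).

Substitute the ansatz u = A e^{- x} + B \sin{\left(y \right)} + C \cos{\left(y \right)} into the left-hand side.
Derivatives of the ansatz:
  u_x = - A e^{- x}
  u_yy = - B \sin{\left(y \right)} - C \cos{\left(y \right)}
Term by term:
  -3·u_x = 3 A e^{- x}
  2·u_yy = - 2 B \sin{\left(y \right)} - 2 C \cos{\left(y \right)}
So the left-hand side equals
  3 A e^{- x} - 2 B \sin{\left(y \right)} - 2 C \cos{\left(y \right)}
This must equal f(x, y) = 2 \sin{\left(y \right)} + 4 \cos{\left(y \right)} + 6 e^{- x} identically.
Matching coefficients of the independent functions:
  [e^{- x}]:  3 A = 6
  [\sin{\left(y \right)}]:  - 2 B = 2
  [\cos{\left(y \right)}]:  - 2 C = 4
Solving: A = 2, B = -1, C = -2.
Check against the point condition:
  u(1, 0) = -2 + \frac{2}{e}  ⟹  \frac{A}{e} + C = -2 + \frac{2}{e}  ✓
Hence u(x, y) = - \sin{\left(y \right)} - 2 \cos{\left(y \right)} + 2 e^{- x}.

Answer: u(x, y) = - \sin{\left(y \right)} - 2 \cos{\left(y \right)} + 2 e^{- x}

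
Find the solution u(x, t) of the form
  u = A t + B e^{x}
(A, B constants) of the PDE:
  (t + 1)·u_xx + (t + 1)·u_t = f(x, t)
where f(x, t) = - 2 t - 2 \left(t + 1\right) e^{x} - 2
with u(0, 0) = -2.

Answer: u(x, t) = - 2 t - 2 e^{x}

Derivation:
Substitute the ansatz u = A t + B e^{x} into the left-hand side.
Derivatives of the ansatz:
  u_xx = B e^{x}
  u_t = A
Term by term:
  (t + 1)·u_xx = B t e^{x} + B e^{x}
  (t + 1)·u_t = A t + A
So the left-hand side equals
  A t + A + B t e^{x} + B e^{x}
This must equal f(x, t) identically; expanded, f = - 2 t e^{x} - 2 t - 2 e^{x} - 2.
Matching coefficients of the independent functions:
  [constant term, t]:  A = -2
  [t e^{x}, e^{x}]:  B = -2
Solving: A = -2, B = -2.
Check against the point condition:
  u(0, 0) = -2  ⟹  B = -2  ✓
Hence u(x, t) = - 2 t - 2 e^{x}.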